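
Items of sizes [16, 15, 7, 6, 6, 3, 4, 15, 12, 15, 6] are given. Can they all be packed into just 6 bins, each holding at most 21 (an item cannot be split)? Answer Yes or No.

A valid assignment using 6 bins:
  bin 1: 16 + 4 = 20
  bin 2: 15 + 6 = 21
  bin 3: 15 + 6 = 21
  bin 4: 15 + 6 = 21
  bin 5: 12 + 7 = 19
  bin 6: 3 = 3
Every load is within 21, so 6 bins suffice.

Yes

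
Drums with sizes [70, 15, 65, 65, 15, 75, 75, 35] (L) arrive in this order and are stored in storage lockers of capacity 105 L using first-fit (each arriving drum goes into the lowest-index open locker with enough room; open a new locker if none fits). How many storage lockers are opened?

  70 → locker 1 (new)  [load 70/105]
  15 → locker 1  [load 85/105]
  65 → locker 2 (new)  [load 65/105]
  65 → locker 3 (new)  [load 65/105]
  15 → locker 1  [load 100/105]
  75 → locker 4 (new)  [load 75/105]
  75 → locker 5 (new)  [load 75/105]
  35 → locker 2  [load 100/105]
5 storage lockers opened.

5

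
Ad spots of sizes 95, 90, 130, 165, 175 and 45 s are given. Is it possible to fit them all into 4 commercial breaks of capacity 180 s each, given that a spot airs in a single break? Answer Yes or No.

No

Total = 700 s; ⌈700/180⌉ = 4.
The bound of 4 does not rule out 4, but exhaustive search shows no assignment into 4 commercial breaks of capacity 180 s exists — the minimum is 5.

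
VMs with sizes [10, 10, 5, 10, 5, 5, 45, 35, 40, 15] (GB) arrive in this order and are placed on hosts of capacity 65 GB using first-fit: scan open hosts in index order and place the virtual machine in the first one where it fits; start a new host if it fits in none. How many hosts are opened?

  10 → host 1 (new)  [load 10/65]
  10 → host 1  [load 20/65]
  5 → host 1  [load 25/65]
  10 → host 1  [load 35/65]
  5 → host 1  [load 40/65]
  5 → host 1  [load 45/65]
  45 → host 2 (new)  [load 45/65]
  35 → host 3 (new)  [load 35/65]
  40 → host 4 (new)  [load 40/65]
  15 → host 1  [load 60/65]
4 hosts opened.

4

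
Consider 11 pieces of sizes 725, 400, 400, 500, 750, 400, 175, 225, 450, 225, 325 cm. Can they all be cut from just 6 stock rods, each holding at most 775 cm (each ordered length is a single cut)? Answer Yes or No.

Total = 4575 cm; ⌈4575/775⌉ = 6.
7 pieces each exceed half the capacity and cannot share a stock rod, forcing at least 7 stock rods.
At least 7 stock rods are required, but only 6 are allowed.

No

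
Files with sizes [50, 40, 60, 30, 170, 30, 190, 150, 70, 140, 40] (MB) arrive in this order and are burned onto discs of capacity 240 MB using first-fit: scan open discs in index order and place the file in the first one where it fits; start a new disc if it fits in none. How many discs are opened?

5

  50 → disc 1 (new)  [load 50/240]
  40 → disc 1  [load 90/240]
  60 → disc 1  [load 150/240]
  30 → disc 1  [load 180/240]
  170 → disc 2 (new)  [load 170/240]
  30 → disc 1  [load 210/240]
  190 → disc 3 (new)  [load 190/240]
  150 → disc 4 (new)  [load 150/240]
  70 → disc 2  [load 240/240]
  140 → disc 5 (new)  [load 140/240]
  40 → disc 3  [load 230/240]
5 discs opened.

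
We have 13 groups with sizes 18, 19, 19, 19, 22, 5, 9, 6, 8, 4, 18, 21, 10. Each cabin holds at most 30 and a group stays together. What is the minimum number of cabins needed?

Total = 22 + 21 + 19 + 19 + 19 + 18 + 18 + 10 + 9 + 8 + 6 + 5 + 4 = 178.
Lower bound: ⌈178/30⌉ = 6 cabins.
Also, 7 groups each exceed 15, and no two of those can share a cabin, so at least 7 cabins are needed.
A packing using 7 cabins:
  cabin 1: 22 + 8 = 30
  cabin 2: 21 + 9 = 30
  cabin 3: 19 + 10 = 29
  cabin 4: 19 + 6 + 5 = 30
  cabin 5: 19 + 4 = 23
  cabin 6: 18 = 18
  cabin 7: 18 = 18
This matches the lower bound, so 7 is optimal.

7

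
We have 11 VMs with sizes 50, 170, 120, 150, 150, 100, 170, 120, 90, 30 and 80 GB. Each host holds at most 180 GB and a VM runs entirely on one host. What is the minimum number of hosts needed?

8

Total = 170 + 170 + 150 + 150 + 120 + 120 + 100 + 90 + 80 + 50 + 30 = 1230 GB.
Lower bound: ⌈1230/180⌉ = 7 hosts.
A packing using 8 hosts:
  host 1: 170 = 170
  host 2: 170 = 170
  host 3: 150 + 30 = 180
  host 4: 150 = 150
  host 5: 120 + 50 = 170
  host 6: 120 = 120
  host 7: 100 + 80 = 180
  host 8: 90 = 90
No arrangement into 7 hosts stays within capacity, so 8 is optimal.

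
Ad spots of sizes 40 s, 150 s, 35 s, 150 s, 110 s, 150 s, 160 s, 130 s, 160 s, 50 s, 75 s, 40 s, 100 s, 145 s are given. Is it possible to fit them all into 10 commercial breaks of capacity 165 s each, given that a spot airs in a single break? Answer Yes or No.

Yes

A valid assignment using 10 commercial breaks:
  break 1: 160 = 160
  break 2: 160 = 160
  break 3: 150 = 150
  break 4: 150 = 150
  break 5: 150 = 150
  break 6: 145 = 145
  break 7: 130 + 35 = 165
  break 8: 110 + 50 = 160
  break 9: 100 + 40 = 140
  break 10: 75 + 40 = 115
Every load is within 165 s, so 10 commercial breaks suffice.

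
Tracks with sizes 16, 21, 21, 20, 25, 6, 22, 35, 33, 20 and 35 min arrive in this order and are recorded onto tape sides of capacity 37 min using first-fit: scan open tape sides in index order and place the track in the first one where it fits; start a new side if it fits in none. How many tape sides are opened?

9

  16 → side 1 (new)  [load 16/37]
  21 → side 1  [load 37/37]
  21 → side 2 (new)  [load 21/37]
  20 → side 3 (new)  [load 20/37]
  25 → side 4 (new)  [load 25/37]
  6 → side 2  [load 27/37]
  22 → side 5 (new)  [load 22/37]
  35 → side 6 (new)  [load 35/37]
  33 → side 7 (new)  [load 33/37]
  20 → side 8 (new)  [load 20/37]
  35 → side 9 (new)  [load 35/37]
9 tape sides opened.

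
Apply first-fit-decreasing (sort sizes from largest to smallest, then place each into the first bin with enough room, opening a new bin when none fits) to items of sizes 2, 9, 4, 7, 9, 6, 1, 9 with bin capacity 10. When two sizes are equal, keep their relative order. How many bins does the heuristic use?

Sorted descending: 9, 9, 9, 7, 6, 4, 2, 1.
  9 → bin 1 (new)  [load 9/10]
  9 → bin 2 (new)  [load 9/10]
  9 → bin 3 (new)  [load 9/10]
  7 → bin 4 (new)  [load 7/10]
  6 → bin 5 (new)  [load 6/10]
  4 → bin 5  [load 10/10]
  2 → bin 4  [load 9/10]
  1 → bin 1  [load 10/10]
5 bins opened.

5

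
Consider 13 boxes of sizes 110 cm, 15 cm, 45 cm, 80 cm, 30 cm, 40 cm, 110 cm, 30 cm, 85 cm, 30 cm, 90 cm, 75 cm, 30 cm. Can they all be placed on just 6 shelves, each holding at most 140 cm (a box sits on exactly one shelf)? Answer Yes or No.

Yes

A valid assignment using 6 shelves:
  shelf 1: 110 + 30 = 140
  shelf 2: 110 + 30 = 140
  shelf 3: 90 + 45 = 135
  shelf 4: 85 + 40 + 15 = 140
  shelf 5: 80 + 30 + 30 = 140
  shelf 6: 75 = 75
Every load is within 140 cm, so 6 shelves suffice.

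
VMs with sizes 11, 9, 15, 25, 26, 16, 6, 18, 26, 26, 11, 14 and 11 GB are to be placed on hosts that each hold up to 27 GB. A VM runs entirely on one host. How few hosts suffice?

9

Total = 26 + 26 + 26 + 25 + 18 + 16 + 15 + 14 + 11 + 11 + 11 + 9 + 6 = 214 GB.
Lower bound: ⌈214/27⌉ = 8 hosts.
A packing using 9 hosts:
  host 1: 26 = 26
  host 2: 26 = 26
  host 3: 26 = 26
  host 4: 25 = 25
  host 5: 18 + 9 = 27
  host 6: 16 + 11 = 27
  host 7: 15 + 11 = 26
  host 8: 14 + 11 = 25
  host 9: 6 = 6
No arrangement into 8 hosts stays within capacity, so 9 is optimal.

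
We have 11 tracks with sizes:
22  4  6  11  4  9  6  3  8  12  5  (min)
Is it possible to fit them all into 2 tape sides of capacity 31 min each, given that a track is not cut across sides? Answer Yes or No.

Total = 90 min; ⌈90/31⌉ = 3.
At least 3 tape sides are required, but only 2 are allowed.

No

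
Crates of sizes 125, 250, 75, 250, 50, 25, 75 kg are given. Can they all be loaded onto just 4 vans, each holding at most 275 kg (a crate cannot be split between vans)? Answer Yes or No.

Yes

A valid assignment using 4 vans:
  van 1: 250 + 25 = 275
  van 2: 250 = 250
  van 3: 125 + 75 + 75 = 275
  van 4: 50 = 50
Every load is within 275 kg, so 4 vans suffice.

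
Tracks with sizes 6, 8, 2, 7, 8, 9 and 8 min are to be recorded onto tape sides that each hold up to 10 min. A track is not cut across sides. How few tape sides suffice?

6

Total = 9 + 8 + 8 + 8 + 7 + 6 + 2 = 48 min.
Lower bound: ⌈48/10⌉ = 5 tape sides.
Also, 6 tracks each exceed 5 min, and no two of those can share a side, so at least 6 tape sides are needed.
A packing using 6 tape sides:
  side 1: 9 = 9
  side 2: 8 + 2 = 10
  side 3: 8 = 8
  side 4: 8 = 8
  side 5: 7 = 7
  side 6: 6 = 6
This matches the lower bound, so 6 is optimal.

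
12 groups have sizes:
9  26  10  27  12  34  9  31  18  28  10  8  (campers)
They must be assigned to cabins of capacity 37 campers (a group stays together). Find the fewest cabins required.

7

Total = 34 + 31 + 28 + 27 + 26 + 18 + 12 + 10 + 10 + 9 + 9 + 8 = 222 campers.
Lower bound: ⌈222/37⌉ = 6 cabins.
A packing using 7 cabins:
  cabin 1: 34 = 34
  cabin 2: 31 = 31
  cabin 3: 28 + 9 = 37
  cabin 4: 27 + 10 = 37
  cabin 5: 26 + 10 = 36
  cabin 6: 18 + 12 = 30
  cabin 7: 9 + 8 = 17
No arrangement into 6 cabins stays within capacity, so 7 is optimal.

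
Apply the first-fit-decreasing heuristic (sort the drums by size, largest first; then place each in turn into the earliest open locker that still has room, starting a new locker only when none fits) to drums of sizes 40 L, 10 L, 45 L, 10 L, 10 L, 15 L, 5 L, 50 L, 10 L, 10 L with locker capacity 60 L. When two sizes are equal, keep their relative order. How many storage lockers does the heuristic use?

4

Sorted descending: 50, 45, 40, 15, 10, 10, 10, 10, 10, 5.
  50 → locker 1 (new)  [load 50/60]
  45 → locker 2 (new)  [load 45/60]
  40 → locker 3 (new)  [load 40/60]
  15 → locker 2  [load 60/60]
  10 → locker 1  [load 60/60]
  10 → locker 3  [load 50/60]
  10 → locker 3  [load 60/60]
  10 → locker 4 (new)  [load 10/60]
  10 → locker 4  [load 20/60]
  5 → locker 4  [load 25/60]
4 storage lockers opened.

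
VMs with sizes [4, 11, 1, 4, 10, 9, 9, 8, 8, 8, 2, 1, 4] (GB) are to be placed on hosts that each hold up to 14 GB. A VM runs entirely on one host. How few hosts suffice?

7

Total = 11 + 10 + 9 + 9 + 8 + 8 + 8 + 4 + 4 + 4 + 2 + 1 + 1 = 79 GB.
Lower bound: ⌈79/14⌉ = 6 hosts.
Also, 7 VMs each exceed 7 GB, and no two of those can share a host, so at least 7 hosts are needed.
A packing using 7 hosts:
  host 1: 11 + 2 + 1 = 14
  host 2: 10 + 4 = 14
  host 3: 9 + 4 + 1 = 14
  host 4: 9 + 4 = 13
  host 5: 8 = 8
  host 6: 8 = 8
  host 7: 8 = 8
This matches the lower bound, so 7 is optimal.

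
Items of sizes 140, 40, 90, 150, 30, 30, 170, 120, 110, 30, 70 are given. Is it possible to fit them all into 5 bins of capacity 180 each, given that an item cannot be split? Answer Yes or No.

Total = 980; ⌈980/180⌉ = 6.
At least 6 bins are required, but only 5 are allowed.

No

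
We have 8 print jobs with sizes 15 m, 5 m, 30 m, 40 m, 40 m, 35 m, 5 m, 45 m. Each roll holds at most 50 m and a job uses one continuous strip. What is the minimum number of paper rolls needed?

5

Total = 45 + 40 + 40 + 35 + 30 + 15 + 5 + 5 = 215 m.
Lower bound: ⌈215/50⌉ = 5 paper rolls.
A packing using 5 paper rolls:
  roll 1: 45 + 5 = 50
  roll 2: 40 + 5 = 45
  roll 3: 40 = 40
  roll 4: 35 + 15 = 50
  roll 5: 30 = 30
This matches the lower bound, so 5 is optimal.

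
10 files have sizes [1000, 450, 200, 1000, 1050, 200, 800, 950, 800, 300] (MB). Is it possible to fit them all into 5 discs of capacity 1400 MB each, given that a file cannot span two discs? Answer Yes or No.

No

Total = 6750 MB; ⌈6750/1400⌉ = 5.
6 files each exceed half the capacity and cannot share a disc, forcing at least 6 discs.
At least 6 discs are required, but only 5 are allowed.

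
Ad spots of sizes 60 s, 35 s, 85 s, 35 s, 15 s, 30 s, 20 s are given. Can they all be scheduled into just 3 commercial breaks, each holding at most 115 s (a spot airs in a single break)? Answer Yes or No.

Yes

A valid assignment using 3 commercial breaks:
  break 1: 85 + 30 = 115
  break 2: 60 + 35 + 20 = 115
  break 3: 35 + 15 = 50
Every load is within 115 s, so 3 commercial breaks suffice.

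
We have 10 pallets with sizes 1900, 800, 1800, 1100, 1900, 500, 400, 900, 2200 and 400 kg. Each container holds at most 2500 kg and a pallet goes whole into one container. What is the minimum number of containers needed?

6

Total = 2200 + 1900 + 1900 + 1800 + 1100 + 900 + 800 + 500 + 400 + 400 = 11900 kg.
Lower bound: ⌈11900/2500⌉ = 5 containers.
A packing using 6 containers:
  container 1: 2200 = 2200
  container 2: 1900 + 500 = 2400
  container 3: 1900 + 400 = 2300
  container 4: 1800 + 400 = 2200
  container 5: 1100 + 900 = 2000
  container 6: 800 = 800
No arrangement into 5 containers stays within capacity, so 6 is optimal.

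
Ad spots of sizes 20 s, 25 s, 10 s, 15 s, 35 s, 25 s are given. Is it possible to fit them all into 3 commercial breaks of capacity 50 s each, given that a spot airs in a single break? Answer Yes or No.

A valid assignment using 3 commercial breaks:
  break 1: 35 + 15 = 50
  break 2: 25 + 25 = 50
  break 3: 20 + 10 = 30
Every load is within 50 s, so 3 commercial breaks suffice.

Yes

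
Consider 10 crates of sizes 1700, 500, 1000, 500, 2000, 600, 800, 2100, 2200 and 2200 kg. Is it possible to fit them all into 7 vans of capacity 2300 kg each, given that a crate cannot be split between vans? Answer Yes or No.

A valid assignment using 7 vans:
  van 1: 2200 = 2200
  van 2: 2200 = 2200
  van 3: 2100 = 2100
  van 4: 2000 = 2000
  van 5: 1700 + 600 = 2300
  van 6: 1000 + 800 + 500 = 2300
  van 7: 500 = 500
Every load is within 2300 kg, so 7 vans suffice.

Yes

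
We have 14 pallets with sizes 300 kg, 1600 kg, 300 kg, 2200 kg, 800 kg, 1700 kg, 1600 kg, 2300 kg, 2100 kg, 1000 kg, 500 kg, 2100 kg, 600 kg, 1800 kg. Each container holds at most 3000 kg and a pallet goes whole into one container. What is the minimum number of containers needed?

Total = 2300 + 2200 + 2100 + 2100 + 1800 + 1700 + 1600 + 1600 + 1000 + 800 + 600 + 500 + 300 + 300 = 18900 kg.
Lower bound: ⌈18900/3000⌉ = 7 containers.
Also, 8 pallets each exceed 1500 kg, and no two of those can share a container, so at least 8 containers are needed.
A packing using 8 containers:
  container 1: 2300 + 600 = 2900
  container 2: 2200 + 800 = 3000
  container 3: 2100 + 500 + 300 = 2900
  container 4: 2100 + 300 = 2400
  container 5: 1800 + 1000 = 2800
  container 6: 1700 = 1700
  container 7: 1600 = 1600
  container 8: 1600 = 1600
This matches the lower bound, so 8 is optimal.

8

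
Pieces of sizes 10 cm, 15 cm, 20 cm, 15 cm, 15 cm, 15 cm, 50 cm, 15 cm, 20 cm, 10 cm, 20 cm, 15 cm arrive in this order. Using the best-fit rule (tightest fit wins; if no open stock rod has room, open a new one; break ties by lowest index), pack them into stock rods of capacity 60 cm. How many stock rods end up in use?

  10 → stock rod 1 (new)  [load 10/60]
  15 → stock rod 1  [load 25/60]
  20 → stock rod 1  [load 45/60]
  15 → stock rod 1  [load 60/60]
  15 → stock rod 2 (new)  [load 15/60]
  15 → stock rod 2  [load 30/60]
  50 → stock rod 3 (new)  [load 50/60]
  15 → stock rod 2  [load 45/60]
  20 → stock rod 4 (new)  [load 20/60]
  10 → stock rod 3  [load 60/60]
  20 → stock rod 4  [load 40/60]
  15 → stock rod 2  [load 60/60]
4 stock rods opened.

4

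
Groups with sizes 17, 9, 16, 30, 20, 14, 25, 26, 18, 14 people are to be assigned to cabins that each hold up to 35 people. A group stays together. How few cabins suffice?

6

Total = 30 + 26 + 25 + 20 + 18 + 17 + 16 + 14 + 14 + 9 = 189 people.
Lower bound: ⌈189/35⌉ = 6 cabins.
A packing using 6 cabins:
  cabin 1: 30 = 30
  cabin 2: 26 + 9 = 35
  cabin 3: 25 = 25
  cabin 4: 20 + 14 = 34
  cabin 5: 18 + 17 = 35
  cabin 6: 16 + 14 = 30
This matches the lower bound, so 6 is optimal.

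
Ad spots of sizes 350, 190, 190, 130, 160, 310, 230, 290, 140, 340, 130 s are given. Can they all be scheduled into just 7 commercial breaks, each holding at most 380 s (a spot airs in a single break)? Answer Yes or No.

Total = 2460 s; ⌈2460/380⌉ = 7.
The bound of 7 does not rule out 7, but exhaustive search shows no assignment into 7 commercial breaks of capacity 380 s exists — the minimum is 8.

No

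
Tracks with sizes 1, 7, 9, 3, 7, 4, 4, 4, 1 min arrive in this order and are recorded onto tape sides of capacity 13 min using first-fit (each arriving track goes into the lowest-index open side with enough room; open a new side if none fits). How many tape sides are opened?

4

  1 → side 1 (new)  [load 1/13]
  7 → side 1  [load 8/13]
  9 → side 2 (new)  [load 9/13]
  3 → side 1  [load 11/13]
  7 → side 3 (new)  [load 7/13]
  4 → side 2  [load 13/13]
  4 → side 3  [load 11/13]
  4 → side 4 (new)  [load 4/13]
  1 → side 1  [load 12/13]
4 tape sides opened.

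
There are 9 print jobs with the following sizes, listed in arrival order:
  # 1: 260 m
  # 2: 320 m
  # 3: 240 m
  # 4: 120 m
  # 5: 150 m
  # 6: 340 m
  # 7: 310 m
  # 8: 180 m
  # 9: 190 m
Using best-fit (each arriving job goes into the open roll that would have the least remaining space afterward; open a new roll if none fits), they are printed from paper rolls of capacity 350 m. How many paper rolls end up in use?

  260 → roll 1 (new)  [load 260/350]
  320 → roll 2 (new)  [load 320/350]
  240 → roll 3 (new)  [load 240/350]
  120 → roll 4 (new)  [load 120/350]
  150 → roll 4  [load 270/350]
  340 → roll 5 (new)  [load 340/350]
  310 → roll 6 (new)  [load 310/350]
  180 → roll 7 (new)  [load 180/350]
  190 → roll 8 (new)  [load 190/350]
8 paper rolls opened.

8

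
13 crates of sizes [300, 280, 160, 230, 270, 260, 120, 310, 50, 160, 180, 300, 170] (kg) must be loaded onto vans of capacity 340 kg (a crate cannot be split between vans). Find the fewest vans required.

Total = 310 + 300 + 300 + 280 + 270 + 260 + 230 + 180 + 170 + 160 + 160 + 120 + 50 = 2790 kg.
Lower bound: ⌈2790/340⌉ = 9 vans.
A packing using 10 vans:
  van 1: 310 = 310
  van 2: 300 = 300
  van 3: 300 = 300
  van 4: 280 + 50 = 330
  van 5: 270 = 270
  van 6: 260 = 260
  van 7: 230 = 230
  van 8: 180 + 160 = 340
  van 9: 170 + 160 = 330
  van 10: 120 = 120
No arrangement into 9 vans stays within capacity, so 10 is optimal.

10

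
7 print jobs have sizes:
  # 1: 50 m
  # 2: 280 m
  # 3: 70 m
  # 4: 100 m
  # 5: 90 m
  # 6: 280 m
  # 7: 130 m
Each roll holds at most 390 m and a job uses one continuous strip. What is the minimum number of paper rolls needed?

3

Total = 280 + 280 + 130 + 100 + 90 + 70 + 50 = 1000 m.
Lower bound: ⌈1000/390⌉ = 3 paper rolls.
A packing using 3 paper rolls:
  roll 1: 280 + 100 = 380
  roll 2: 280 + 90 = 370
  roll 3: 130 + 70 + 50 = 250
This matches the lower bound, so 3 is optimal.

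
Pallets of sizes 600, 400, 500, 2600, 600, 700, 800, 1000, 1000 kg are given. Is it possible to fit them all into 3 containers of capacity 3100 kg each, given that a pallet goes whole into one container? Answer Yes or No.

A valid assignment using 3 containers:
  container 1: 2600 + 500 = 3100
  container 2: 1000 + 1000 + 800 = 2800
  container 3: 700 + 600 + 600 + 400 = 2300
Every load is within 3100 kg, so 3 containers suffice.

Yes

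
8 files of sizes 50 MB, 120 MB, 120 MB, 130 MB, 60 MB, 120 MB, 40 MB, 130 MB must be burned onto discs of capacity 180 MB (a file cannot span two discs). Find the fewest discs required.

Total = 130 + 130 + 120 + 120 + 120 + 60 + 50 + 40 = 770 MB.
Lower bound: ⌈770/180⌉ = 5 discs.
A packing using 5 discs:
  disc 1: 130 + 50 = 180
  disc 2: 130 + 40 = 170
  disc 3: 120 + 60 = 180
  disc 4: 120 = 120
  disc 5: 120 = 120
This matches the lower bound, so 5 is optimal.

5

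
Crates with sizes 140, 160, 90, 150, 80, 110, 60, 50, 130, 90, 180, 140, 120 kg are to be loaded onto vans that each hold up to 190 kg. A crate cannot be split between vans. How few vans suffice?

Total = 180 + 160 + 150 + 140 + 140 + 130 + 120 + 110 + 90 + 90 + 80 + 60 + 50 = 1500 kg.
Lower bound: ⌈1500/190⌉ = 8 vans.
A packing using 9 vans:
  van 1: 180 = 180
  van 2: 160 = 160
  van 3: 150 = 150
  van 4: 140 + 50 = 190
  van 5: 140 = 140
  van 6: 130 + 60 = 190
  van 7: 120 = 120
  van 8: 110 + 80 = 190
  van 9: 90 + 90 = 180
No arrangement into 8 vans stays within capacity, so 9 is optimal.

9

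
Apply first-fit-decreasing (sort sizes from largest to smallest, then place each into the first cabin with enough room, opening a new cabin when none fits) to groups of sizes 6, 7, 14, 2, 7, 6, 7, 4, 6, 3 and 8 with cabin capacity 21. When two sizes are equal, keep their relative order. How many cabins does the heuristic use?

Sorted descending: 14, 8, 7, 7, 7, 6, 6, 6, 4, 3, 2.
  14 → cabin 1 (new)  [load 14/21]
  8 → cabin 2 (new)  [load 8/21]
  7 → cabin 1  [load 21/21]
  7 → cabin 2  [load 15/21]
  7 → cabin 3 (new)  [load 7/21]
  6 → cabin 2  [load 21/21]
  6 → cabin 3  [load 13/21]
  6 → cabin 3  [load 19/21]
  4 → cabin 4 (new)  [load 4/21]
  3 → cabin 4  [load 7/21]
  2 → cabin 3  [load 21/21]
4 cabins opened.

4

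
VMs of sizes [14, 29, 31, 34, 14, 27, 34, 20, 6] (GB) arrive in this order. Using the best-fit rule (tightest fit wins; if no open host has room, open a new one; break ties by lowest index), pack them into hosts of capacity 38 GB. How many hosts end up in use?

  14 → host 1 (new)  [load 14/38]
  29 → host 2 (new)  [load 29/38]
  31 → host 3 (new)  [load 31/38]
  34 → host 4 (new)  [load 34/38]
  14 → host 1  [load 28/38]
  27 → host 5 (new)  [load 27/38]
  34 → host 6 (new)  [load 34/38]
  20 → host 7 (new)  [load 20/38]
  6 → host 3  [load 37/38]
7 hosts opened.

7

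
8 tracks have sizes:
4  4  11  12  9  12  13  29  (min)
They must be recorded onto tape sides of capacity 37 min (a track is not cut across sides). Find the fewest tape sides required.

Total = 29 + 13 + 12 + 12 + 11 + 9 + 4 + 4 = 94 min.
Lower bound: ⌈94/37⌉ = 3 tape sides.
A packing using 3 tape sides:
  side 1: 29 + 4 + 4 = 37
  side 2: 13 + 12 + 12 = 37
  side 3: 11 + 9 = 20
This matches the lower bound, so 3 is optimal.

3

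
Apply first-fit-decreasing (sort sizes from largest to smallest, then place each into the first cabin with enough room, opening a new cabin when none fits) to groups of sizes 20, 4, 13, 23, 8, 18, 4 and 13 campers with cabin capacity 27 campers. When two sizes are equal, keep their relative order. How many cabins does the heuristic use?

4

Sorted descending: 23, 20, 18, 13, 13, 8, 4, 4.
  23 → cabin 1 (new)  [load 23/27]
  20 → cabin 2 (new)  [load 20/27]
  18 → cabin 3 (new)  [load 18/27]
  13 → cabin 4 (new)  [load 13/27]
  13 → cabin 4  [load 26/27]
  8 → cabin 3  [load 26/27]
  4 → cabin 1  [load 27/27]
  4 → cabin 2  [load 24/27]
4 cabins opened.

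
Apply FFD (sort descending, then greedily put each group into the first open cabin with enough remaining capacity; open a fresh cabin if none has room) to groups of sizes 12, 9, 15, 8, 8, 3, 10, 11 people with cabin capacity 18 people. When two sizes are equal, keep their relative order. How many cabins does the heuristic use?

5

Sorted descending: 15, 12, 11, 10, 9, 8, 8, 3.
  15 → cabin 1 (new)  [load 15/18]
  12 → cabin 2 (new)  [load 12/18]
  11 → cabin 3 (new)  [load 11/18]
  10 → cabin 4 (new)  [load 10/18]
  9 → cabin 5 (new)  [load 9/18]
  8 → cabin 4  [load 18/18]
  8 → cabin 5  [load 17/18]
  3 → cabin 1  [load 18/18]
5 cabins opened.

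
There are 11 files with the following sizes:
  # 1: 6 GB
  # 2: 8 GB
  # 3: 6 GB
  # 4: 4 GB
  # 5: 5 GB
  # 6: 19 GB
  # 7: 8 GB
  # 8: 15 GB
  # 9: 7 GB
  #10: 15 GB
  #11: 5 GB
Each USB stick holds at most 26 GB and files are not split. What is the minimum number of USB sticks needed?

Total = 19 + 15 + 15 + 8 + 8 + 7 + 6 + 6 + 5 + 5 + 4 = 98 GB.
Lower bound: ⌈98/26⌉ = 4 USB sticks.
A packing using 4 USB sticks:
  USB stick 1: 19 + 7 = 26
  USB stick 2: 15 + 8 = 23
  USB stick 3: 15 + 8 = 23
  USB stick 4: 6 + 6 + 5 + 5 + 4 = 26
This matches the lower bound, so 4 is optimal.

4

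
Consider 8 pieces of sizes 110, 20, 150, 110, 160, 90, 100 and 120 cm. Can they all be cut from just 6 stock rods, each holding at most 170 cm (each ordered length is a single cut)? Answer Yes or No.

Total = 860 cm; ⌈860/170⌉ = 6.
7 pieces each exceed half the capacity and cannot share a stock rod, forcing at least 7 stock rods.
At least 7 stock rods are required, but only 6 are allowed.

No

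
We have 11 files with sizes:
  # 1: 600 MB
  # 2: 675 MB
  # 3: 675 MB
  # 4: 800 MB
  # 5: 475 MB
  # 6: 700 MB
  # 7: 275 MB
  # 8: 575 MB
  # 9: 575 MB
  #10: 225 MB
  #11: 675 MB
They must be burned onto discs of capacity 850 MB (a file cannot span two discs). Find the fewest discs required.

Total = 800 + 700 + 675 + 675 + 675 + 600 + 575 + 575 + 475 + 275 + 225 = 6250 MB.
Lower bound: ⌈6250/850⌉ = 8 discs.
Also, 9 files each exceed 425 MB, and no two of those can share a disc, so at least 9 discs are needed.
A packing using 9 discs:
  disc 1: 800 = 800
  disc 2: 700 = 700
  disc 3: 675 = 675
  disc 4: 675 = 675
  disc 5: 675 = 675
  disc 6: 600 + 225 = 825
  disc 7: 575 + 275 = 850
  disc 8: 575 = 575
  disc 9: 475 = 475
This matches the lower bound, so 9 is optimal.

9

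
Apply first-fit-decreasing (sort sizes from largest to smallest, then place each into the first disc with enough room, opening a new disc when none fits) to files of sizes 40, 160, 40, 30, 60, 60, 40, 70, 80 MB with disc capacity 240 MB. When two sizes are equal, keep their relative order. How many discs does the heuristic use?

Sorted descending: 160, 80, 70, 60, 60, 40, 40, 40, 30.
  160 → disc 1 (new)  [load 160/240]
  80 → disc 1  [load 240/240]
  70 → disc 2 (new)  [load 70/240]
  60 → disc 2  [load 130/240]
  60 → disc 2  [load 190/240]
  40 → disc 2  [load 230/240]
  40 → disc 3 (new)  [load 40/240]
  40 → disc 3  [load 80/240]
  30 → disc 3  [load 110/240]
3 discs opened.

3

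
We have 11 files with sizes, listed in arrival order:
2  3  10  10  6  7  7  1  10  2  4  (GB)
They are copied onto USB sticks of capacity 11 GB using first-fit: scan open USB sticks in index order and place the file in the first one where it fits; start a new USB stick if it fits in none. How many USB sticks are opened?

6

  2 → USB stick 1 (new)  [load 2/11]
  3 → USB stick 1  [load 5/11]
  10 → USB stick 2 (new)  [load 10/11]
  10 → USB stick 3 (new)  [load 10/11]
  6 → USB stick 1  [load 11/11]
  7 → USB stick 4 (new)  [load 7/11]
  7 → USB stick 5 (new)  [load 7/11]
  1 → USB stick 2  [load 11/11]
  10 → USB stick 6 (new)  [load 10/11]
  2 → USB stick 4  [load 9/11]
  4 → USB stick 5  [load 11/11]
6 USB sticks opened.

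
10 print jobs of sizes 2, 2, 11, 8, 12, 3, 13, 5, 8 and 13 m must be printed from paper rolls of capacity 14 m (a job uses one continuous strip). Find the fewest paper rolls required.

Total = 13 + 13 + 12 + 11 + 8 + 8 + 5 + 3 + 2 + 2 = 77 m.
Lower bound: ⌈77/14⌉ = 6 paper rolls.
A packing using 6 paper rolls:
  roll 1: 13 = 13
  roll 2: 13 = 13
  roll 3: 12 + 2 = 14
  roll 4: 11 + 3 = 14
  roll 5: 8 + 5 = 13
  roll 6: 8 + 2 = 10
This matches the lower bound, so 6 is optimal.

6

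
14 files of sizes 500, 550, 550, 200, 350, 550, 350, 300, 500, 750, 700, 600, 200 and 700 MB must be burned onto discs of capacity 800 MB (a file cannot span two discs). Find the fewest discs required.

Total = 750 + 700 + 700 + 600 + 550 + 550 + 550 + 500 + 500 + 350 + 350 + 300 + 200 + 200 = 6800 MB.
Lower bound: ⌈6800/800⌉ = 9 discs.
A packing using 10 discs:
  disc 1: 750 = 750
  disc 2: 700 = 700
  disc 3: 700 = 700
  disc 4: 600 + 200 = 800
  disc 5: 550 + 200 = 750
  disc 6: 550 = 550
  disc 7: 550 = 550
  disc 8: 500 + 300 = 800
  disc 9: 500 = 500
  disc 10: 350 + 350 = 700
No arrangement into 9 discs stays within capacity, so 10 is optimal.

10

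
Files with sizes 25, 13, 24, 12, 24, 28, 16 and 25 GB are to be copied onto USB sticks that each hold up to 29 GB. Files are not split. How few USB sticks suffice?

Total = 28 + 25 + 25 + 24 + 24 + 16 + 13 + 12 = 167 GB.
Lower bound: ⌈167/29⌉ = 6 USB sticks.
A packing using 7 USB sticks:
  USB stick 1: 28 = 28
  USB stick 2: 25 = 25
  USB stick 3: 25 = 25
  USB stick 4: 24 = 24
  USB stick 5: 24 = 24
  USB stick 6: 16 + 13 = 29
  USB stick 7: 12 = 12
No arrangement into 6 USB sticks stays within capacity, so 7 is optimal.

7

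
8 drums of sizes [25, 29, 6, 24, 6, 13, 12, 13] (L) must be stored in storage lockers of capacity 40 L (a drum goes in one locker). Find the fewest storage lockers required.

4

Total = 29 + 25 + 24 + 13 + 13 + 12 + 6 + 6 = 128 L.
Lower bound: ⌈128/40⌉ = 4 storage lockers.
A packing using 4 storage lockers:
  locker 1: 29 + 6 = 35
  locker 2: 25 + 13 = 38
  locker 3: 24 + 13 = 37
  locker 4: 12 + 6 = 18
This matches the lower bound, so 4 is optimal.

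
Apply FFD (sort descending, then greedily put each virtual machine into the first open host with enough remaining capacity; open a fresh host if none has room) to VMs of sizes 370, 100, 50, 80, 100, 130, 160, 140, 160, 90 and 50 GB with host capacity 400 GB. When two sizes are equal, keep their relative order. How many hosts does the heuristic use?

Sorted descending: 370, 160, 160, 140, 130, 100, 100, 90, 80, 50, 50.
  370 → host 1 (new)  [load 370/400]
  160 → host 2 (new)  [load 160/400]
  160 → host 2  [load 320/400]
  140 → host 3 (new)  [load 140/400]
  130 → host 3  [load 270/400]
  100 → host 3  [load 370/400]
  100 → host 4 (new)  [load 100/400]
  90 → host 4  [load 190/400]
  80 → host 2  [load 400/400]
  50 → host 4  [load 240/400]
  50 → host 4  [load 290/400]
4 hosts opened.

4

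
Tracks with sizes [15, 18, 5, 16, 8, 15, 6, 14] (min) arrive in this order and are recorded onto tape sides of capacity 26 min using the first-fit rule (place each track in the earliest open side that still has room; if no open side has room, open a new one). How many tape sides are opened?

  15 → side 1 (new)  [load 15/26]
  18 → side 2 (new)  [load 18/26]
  5 → side 1  [load 20/26]
  16 → side 3 (new)  [load 16/26]
  8 → side 2  [load 26/26]
  15 → side 4 (new)  [load 15/26]
  6 → side 1  [load 26/26]
  14 → side 5 (new)  [load 14/26]
5 tape sides opened.

5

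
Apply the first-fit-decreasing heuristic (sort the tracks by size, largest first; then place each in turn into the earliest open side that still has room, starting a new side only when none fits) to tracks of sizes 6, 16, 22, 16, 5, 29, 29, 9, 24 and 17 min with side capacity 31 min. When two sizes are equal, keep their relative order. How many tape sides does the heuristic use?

Sorted descending: 29, 29, 24, 22, 17, 16, 16, 9, 6, 5.
  29 → side 1 (new)  [load 29/31]
  29 → side 2 (new)  [load 29/31]
  24 → side 3 (new)  [load 24/31]
  22 → side 4 (new)  [load 22/31]
  17 → side 5 (new)  [load 17/31]
  16 → side 6 (new)  [load 16/31]
  16 → side 7 (new)  [load 16/31]
  9 → side 4  [load 31/31]
  6 → side 3  [load 30/31]
  5 → side 5  [load 22/31]
7 tape sides opened.

7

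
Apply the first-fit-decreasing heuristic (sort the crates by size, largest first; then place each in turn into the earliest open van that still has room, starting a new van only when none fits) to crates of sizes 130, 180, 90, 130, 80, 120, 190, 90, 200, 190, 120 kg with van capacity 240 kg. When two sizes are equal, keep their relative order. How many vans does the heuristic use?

8

Sorted descending: 200, 190, 190, 180, 130, 130, 120, 120, 90, 90, 80.
  200 → van 1 (new)  [load 200/240]
  190 → van 2 (new)  [load 190/240]
  190 → van 3 (new)  [load 190/240]
  180 → van 4 (new)  [load 180/240]
  130 → van 5 (new)  [load 130/240]
  130 → van 6 (new)  [load 130/240]
  120 → van 7 (new)  [load 120/240]
  120 → van 7  [load 240/240]
  90 → van 5  [load 220/240]
  90 → van 6  [load 220/240]
  80 → van 8 (new)  [load 80/240]
8 vans opened.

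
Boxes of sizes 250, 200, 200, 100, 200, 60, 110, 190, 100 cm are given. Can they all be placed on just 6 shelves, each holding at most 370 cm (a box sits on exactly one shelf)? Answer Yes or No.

Yes

A valid assignment using 5 shelves:
  shelf 1: 250 + 110 = 360
  shelf 2: 200 + 100 + 60 = 360
  shelf 3: 200 + 100 = 300
  shelf 4: 200 = 200
  shelf 5: 190 = 190
That uses only 5 ≤ 6, so 6 shelves are enough.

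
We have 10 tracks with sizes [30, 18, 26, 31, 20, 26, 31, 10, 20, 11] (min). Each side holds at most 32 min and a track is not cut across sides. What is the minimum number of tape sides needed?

Total = 31 + 31 + 30 + 26 + 26 + 20 + 20 + 18 + 11 + 10 = 223 min.
Lower bound: ⌈223/32⌉ = 7 tape sides.
Also, 8 tracks each exceed 16 min, and no two of those can share a side, so at least 8 tape sides are needed.
A packing using 8 tape sides:
  side 1: 31 = 31
  side 2: 31 = 31
  side 3: 30 = 30
  side 4: 26 = 26
  side 5: 26 = 26
  side 6: 20 + 11 = 31
  side 7: 20 + 10 = 30
  side 8: 18 = 18
This matches the lower bound, so 8 is optimal.

8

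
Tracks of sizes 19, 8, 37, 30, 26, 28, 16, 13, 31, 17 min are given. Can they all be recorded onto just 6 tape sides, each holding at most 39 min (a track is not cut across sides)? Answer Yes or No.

No

Total = 225 min; ⌈225/39⌉ = 6.
The bound of 6 does not rule out 6, but exhaustive search shows no assignment into 6 tape sides of capacity 39 min exists — the minimum is 7.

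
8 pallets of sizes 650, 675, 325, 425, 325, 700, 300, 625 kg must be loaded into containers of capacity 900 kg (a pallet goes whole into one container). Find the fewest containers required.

6

Total = 700 + 675 + 650 + 625 + 425 + 325 + 325 + 300 = 4025 kg.
Lower bound: ⌈4025/900⌉ = 5 containers.
A packing using 6 containers:
  container 1: 700 = 700
  container 2: 675 = 675
  container 3: 650 = 650
  container 4: 625 = 625
  container 5: 425 + 325 = 750
  container 6: 325 + 300 = 625
No arrangement into 5 containers stays within capacity, so 6 is optimal.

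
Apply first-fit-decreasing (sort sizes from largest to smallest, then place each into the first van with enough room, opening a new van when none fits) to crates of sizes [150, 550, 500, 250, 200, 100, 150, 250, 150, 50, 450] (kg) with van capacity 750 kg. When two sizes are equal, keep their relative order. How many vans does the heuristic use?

4

Sorted descending: 550, 500, 450, 250, 250, 200, 150, 150, 150, 100, 50.
  550 → van 1 (new)  [load 550/750]
  500 → van 2 (new)  [load 500/750]
  450 → van 3 (new)  [load 450/750]
  250 → van 2  [load 750/750]
  250 → van 3  [load 700/750]
  200 → van 1  [load 750/750]
  150 → van 4 (new)  [load 150/750]
  150 → van 4  [load 300/750]
  150 → van 4  [load 450/750]
  100 → van 4  [load 550/750]
  50 → van 3  [load 750/750]
4 vans opened.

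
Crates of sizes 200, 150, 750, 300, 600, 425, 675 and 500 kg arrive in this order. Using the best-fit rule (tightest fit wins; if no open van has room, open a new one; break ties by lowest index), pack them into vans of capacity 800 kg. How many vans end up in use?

6

  200 → van 1 (new)  [load 200/800]
  150 → van 1  [load 350/800]
  750 → van 2 (new)  [load 750/800]
  300 → van 1  [load 650/800]
  600 → van 3 (new)  [load 600/800]
  425 → van 4 (new)  [load 425/800]
  675 → van 5 (new)  [load 675/800]
  500 → van 6 (new)  [load 500/800]
6 vans opened.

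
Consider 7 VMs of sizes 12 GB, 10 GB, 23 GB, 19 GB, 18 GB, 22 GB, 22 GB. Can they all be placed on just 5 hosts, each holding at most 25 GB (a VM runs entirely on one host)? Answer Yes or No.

Total = 126 GB; ⌈126/25⌉ = 6.
At least 6 hosts are required, but only 5 are allowed.

No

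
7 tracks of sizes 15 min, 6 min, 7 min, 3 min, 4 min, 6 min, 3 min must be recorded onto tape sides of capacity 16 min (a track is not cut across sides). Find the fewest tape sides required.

Total = 15 + 7 + 6 + 6 + 4 + 3 + 3 = 44 min.
Lower bound: ⌈44/16⌉ = 3 tape sides.
A packing using 3 tape sides:
  side 1: 15 = 15
  side 2: 7 + 6 + 3 = 16
  side 3: 6 + 4 + 3 = 13
This matches the lower bound, so 3 is optimal.

3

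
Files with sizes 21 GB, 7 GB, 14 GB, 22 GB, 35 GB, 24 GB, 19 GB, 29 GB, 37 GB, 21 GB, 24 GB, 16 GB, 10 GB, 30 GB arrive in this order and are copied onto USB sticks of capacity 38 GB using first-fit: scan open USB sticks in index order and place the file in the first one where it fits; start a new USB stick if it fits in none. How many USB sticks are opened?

  21 → USB stick 1 (new)  [load 21/38]
  7 → USB stick 1  [load 28/38]
  14 → USB stick 2 (new)  [load 14/38]
  22 → USB stick 2  [load 36/38]
  35 → USB stick 3 (new)  [load 35/38]
  24 → USB stick 4 (new)  [load 24/38]
  19 → USB stick 5 (new)  [load 19/38]
  29 → USB stick 6 (new)  [load 29/38]
  37 → USB stick 7 (new)  [load 37/38]
  21 → USB stick 8 (new)  [load 21/38]
  24 → USB stick 9 (new)  [load 24/38]
  16 → USB stick 5  [load 35/38]
  10 → USB stick 1  [load 38/38]
  30 → USB stick 10 (new)  [load 30/38]
10 USB sticks opened.

10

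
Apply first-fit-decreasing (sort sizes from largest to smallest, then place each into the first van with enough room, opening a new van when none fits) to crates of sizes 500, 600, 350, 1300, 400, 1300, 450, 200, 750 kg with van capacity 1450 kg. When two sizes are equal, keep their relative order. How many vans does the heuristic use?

Sorted descending: 1300, 1300, 750, 600, 500, 450, 400, 350, 200.
  1300 → van 1 (new)  [load 1300/1450]
  1300 → van 2 (new)  [load 1300/1450]
  750 → van 3 (new)  [load 750/1450]
  600 → van 3  [load 1350/1450]
  500 → van 4 (new)  [load 500/1450]
  450 → van 4  [load 950/1450]
  400 → van 4  [load 1350/1450]
  350 → van 5 (new)  [load 350/1450]
  200 → van 5  [load 550/1450]
5 vans opened.

5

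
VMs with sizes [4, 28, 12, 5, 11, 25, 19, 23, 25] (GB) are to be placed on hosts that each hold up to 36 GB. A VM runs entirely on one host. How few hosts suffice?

Total = 28 + 25 + 25 + 23 + 19 + 12 + 11 + 5 + 4 = 152 GB.
Lower bound: ⌈152/36⌉ = 5 hosts.
A packing using 5 hosts:
  host 1: 28 + 5 = 33
  host 2: 25 + 11 = 36
  host 3: 25 + 4 = 29
  host 4: 23 + 12 = 35
  host 5: 19 = 19
This matches the lower bound, so 5 is optimal.

5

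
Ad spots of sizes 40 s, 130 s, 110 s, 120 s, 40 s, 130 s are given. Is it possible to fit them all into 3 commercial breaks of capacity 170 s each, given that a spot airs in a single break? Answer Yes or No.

No

Total = 570 s; ⌈570/170⌉ = 4.
At least 4 commercial breaks are required, but only 3 are allowed.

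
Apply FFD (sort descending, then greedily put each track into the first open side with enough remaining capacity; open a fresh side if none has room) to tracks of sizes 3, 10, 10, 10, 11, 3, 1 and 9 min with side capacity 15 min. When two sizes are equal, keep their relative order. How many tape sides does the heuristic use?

5

Sorted descending: 11, 10, 10, 10, 9, 3, 3, 1.
  11 → side 1 (new)  [load 11/15]
  10 → side 2 (new)  [load 10/15]
  10 → side 3 (new)  [load 10/15]
  10 → side 4 (new)  [load 10/15]
  9 → side 5 (new)  [load 9/15]
  3 → side 1  [load 14/15]
  3 → side 2  [load 13/15]
  1 → side 1  [load 15/15]
5 tape sides opened.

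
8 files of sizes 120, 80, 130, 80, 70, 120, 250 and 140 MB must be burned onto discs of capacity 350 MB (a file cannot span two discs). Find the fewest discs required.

3

Total = 250 + 140 + 130 + 120 + 120 + 80 + 80 + 70 = 990 MB.
Lower bound: ⌈990/350⌉ = 3 discs.
A packing using 3 discs:
  disc 1: 250 + 80 = 330
  disc 2: 140 + 130 + 80 = 350
  disc 3: 120 + 120 + 70 = 310
This matches the lower bound, so 3 is optimal.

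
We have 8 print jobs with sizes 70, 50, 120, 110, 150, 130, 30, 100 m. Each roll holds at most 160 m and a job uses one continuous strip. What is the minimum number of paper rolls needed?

6

Total = 150 + 130 + 120 + 110 + 100 + 70 + 50 + 30 = 760 m.
Lower bound: ⌈760/160⌉ = 5 paper rolls.
A packing using 6 paper rolls:
  roll 1: 150 = 150
  roll 2: 130 + 30 = 160
  roll 3: 120 = 120
  roll 4: 110 + 50 = 160
  roll 5: 100 = 100
  roll 6: 70 = 70
No arrangement into 5 paper rolls stays within capacity, so 6 is optimal.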